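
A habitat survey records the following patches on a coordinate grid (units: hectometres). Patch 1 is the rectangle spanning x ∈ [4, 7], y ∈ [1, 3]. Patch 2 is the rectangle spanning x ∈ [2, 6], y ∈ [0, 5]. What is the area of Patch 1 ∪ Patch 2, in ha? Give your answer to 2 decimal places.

By inclusion–exclusion:
Individual areas: |Patch 1| = 6, |Patch 2| = 20.
|Patch 1∩Patch 2|: x∈[4,6], y∈[1,3] → 2·2 = 4.
|Patch 1 ∪ Patch 2| = 26 − 4 = 22.00.

22.00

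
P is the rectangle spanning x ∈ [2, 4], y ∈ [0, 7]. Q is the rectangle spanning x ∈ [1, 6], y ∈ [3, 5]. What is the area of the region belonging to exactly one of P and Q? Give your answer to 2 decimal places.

|P∩Q|: x∈[2,4], y∈[3,5] → 2·2 = 4.
|P △ Q| = |P| + |Q| − 2·|P∩Q| = 14 + 10 − 8 = 16.00.

16.00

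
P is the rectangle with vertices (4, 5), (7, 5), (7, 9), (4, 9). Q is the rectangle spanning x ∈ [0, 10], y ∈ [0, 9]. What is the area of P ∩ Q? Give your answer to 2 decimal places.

12.00

|P∩Q|: x∈[4,7], y∈[5,9] → 3·4 = 12.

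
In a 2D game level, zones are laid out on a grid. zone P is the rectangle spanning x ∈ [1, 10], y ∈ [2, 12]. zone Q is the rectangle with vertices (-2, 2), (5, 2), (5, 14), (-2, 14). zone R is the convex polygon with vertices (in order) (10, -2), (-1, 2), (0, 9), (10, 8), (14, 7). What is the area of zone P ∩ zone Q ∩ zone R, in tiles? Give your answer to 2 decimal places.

26.80

The intersection is the polygon with vertices (5,2), (1,2), (1,8.9), (5,8.5).
By the shoelace formula its area is 26.80.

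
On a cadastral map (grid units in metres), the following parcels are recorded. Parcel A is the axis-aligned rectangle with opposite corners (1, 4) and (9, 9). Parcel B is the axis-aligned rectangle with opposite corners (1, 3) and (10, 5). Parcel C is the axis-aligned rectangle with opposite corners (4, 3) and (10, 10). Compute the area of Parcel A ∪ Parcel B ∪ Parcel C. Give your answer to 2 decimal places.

60.00

By inclusion–exclusion:
Individual areas: |Parcel A| = 40, |Parcel B| = 18, |Parcel C| = 42.
|Parcel A∩Parcel B|: x∈[1,9], y∈[4,5] → 8·1 = 8.
|Parcel A∩Parcel C|: x∈[4,9], y∈[4,9] → 5·5 = 25.
|Parcel B∩Parcel C|: x∈[4,10], y∈[3,5] → 6·2 = 12.
|Parcel A∩Parcel B∩Parcel C| = 5.
|Parcel A ∪ Parcel B ∪ Parcel C| = 100 − 45 + 5 = 60.00.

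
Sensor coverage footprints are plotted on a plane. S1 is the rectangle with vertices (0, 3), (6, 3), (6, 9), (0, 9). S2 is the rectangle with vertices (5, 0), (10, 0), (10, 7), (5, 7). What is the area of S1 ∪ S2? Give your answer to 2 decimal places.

By inclusion–exclusion:
Individual areas: |S1| = 36, |S2| = 35.
|S1∩S2|: x∈[5,6], y∈[3,7] → 1·4 = 4.
|S1 ∪ S2| = 71 − 4 = 67.00.

67.00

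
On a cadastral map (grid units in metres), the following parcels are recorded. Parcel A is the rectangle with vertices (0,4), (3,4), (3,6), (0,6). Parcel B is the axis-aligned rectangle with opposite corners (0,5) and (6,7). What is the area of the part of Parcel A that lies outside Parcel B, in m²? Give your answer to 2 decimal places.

3.00

|Parcel A∩Parcel B|: x∈[0,3], y∈[5,6] → 3·1 = 3.
|Parcel A| = 6.
|Parcel A ∖ Parcel B| = |Parcel A| − |Parcel A∩Parcel B| = 6 − 3 = 3.00.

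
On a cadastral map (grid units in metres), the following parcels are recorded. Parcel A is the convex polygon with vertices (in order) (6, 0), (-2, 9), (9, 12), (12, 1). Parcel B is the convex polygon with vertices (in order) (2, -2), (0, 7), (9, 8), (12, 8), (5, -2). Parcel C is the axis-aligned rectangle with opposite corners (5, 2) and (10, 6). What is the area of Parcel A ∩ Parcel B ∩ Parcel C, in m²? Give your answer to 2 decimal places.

16.54

The intersection is the polygon with vertices (7.8,2), (5,2), (5,6), (10,6), (10,5.143).
By the shoelace formula its area is 16.54.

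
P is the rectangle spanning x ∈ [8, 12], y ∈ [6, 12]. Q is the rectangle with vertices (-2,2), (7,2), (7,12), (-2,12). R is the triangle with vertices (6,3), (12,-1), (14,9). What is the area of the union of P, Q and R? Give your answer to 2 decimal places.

145.79

By inclusion–exclusion:
Individual areas: |P| = 24, |Q| = 90, |R| = 34.
|P∩Q| = 0 (no overlap).
|P∩R| = 1.5.
|Q∩R| = 0.7083.
|P∩Q∩R| = 0.
|P ∪ Q ∪ R| = 148 − 2.2083 + 0 = 145.79.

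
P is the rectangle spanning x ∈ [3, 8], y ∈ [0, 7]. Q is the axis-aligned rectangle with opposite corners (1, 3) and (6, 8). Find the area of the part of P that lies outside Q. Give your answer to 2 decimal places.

23.00

|P∩Q|: x∈[3,6], y∈[3,7] → 3·4 = 12.
|P| = 35.
|P ∖ Q| = |P| − |P∩Q| = 35 − 12 = 23.00.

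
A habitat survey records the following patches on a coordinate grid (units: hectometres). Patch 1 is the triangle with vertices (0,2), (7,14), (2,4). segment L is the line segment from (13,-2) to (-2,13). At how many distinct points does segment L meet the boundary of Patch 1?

The segment meets the boundary at (3.316,7.684), (3.667,7.333).

2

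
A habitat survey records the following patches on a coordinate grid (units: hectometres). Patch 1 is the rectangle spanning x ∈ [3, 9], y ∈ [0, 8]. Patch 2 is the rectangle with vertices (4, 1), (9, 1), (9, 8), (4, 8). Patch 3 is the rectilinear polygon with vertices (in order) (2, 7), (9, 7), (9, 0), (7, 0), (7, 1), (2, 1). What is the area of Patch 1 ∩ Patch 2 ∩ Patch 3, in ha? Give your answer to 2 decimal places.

30.00

The intersection is the polygon with vertices (7,1), (4,1), (4,7), (9,7), (9,1).
By the shoelace formula its area is 30.00.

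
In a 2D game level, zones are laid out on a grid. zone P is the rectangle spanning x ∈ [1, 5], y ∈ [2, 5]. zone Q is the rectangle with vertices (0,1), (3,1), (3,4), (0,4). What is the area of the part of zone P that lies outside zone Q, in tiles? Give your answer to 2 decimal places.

8.00

|zone P∩zone Q|: x∈[1,3], y∈[2,4] → 2·2 = 4.
|zone P| = 12.
|zone P ∖ zone Q| = |zone P| − |zone P∩zone Q| = 12 − 4 = 8.00.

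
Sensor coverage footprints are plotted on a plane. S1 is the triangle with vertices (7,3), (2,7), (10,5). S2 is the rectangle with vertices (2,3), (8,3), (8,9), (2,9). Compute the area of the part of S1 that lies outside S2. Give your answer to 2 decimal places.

1.83

|S1| = 11, |S1∩S2| = 9.1667.
|S1 ∖ S2| = |S1| − |S1∩S2| = 11 − 9.1667 = 1.83.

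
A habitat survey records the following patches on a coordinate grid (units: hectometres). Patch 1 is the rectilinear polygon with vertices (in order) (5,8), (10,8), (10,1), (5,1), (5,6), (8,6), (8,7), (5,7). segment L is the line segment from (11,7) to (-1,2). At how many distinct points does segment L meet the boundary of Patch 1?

2

The segment meets the boundary at (5,4.5), (10,6.583).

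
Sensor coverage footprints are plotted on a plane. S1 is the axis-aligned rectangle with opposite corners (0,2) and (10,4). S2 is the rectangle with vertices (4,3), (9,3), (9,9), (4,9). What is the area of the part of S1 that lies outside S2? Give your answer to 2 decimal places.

|S1∩S2|: x∈[4,9], y∈[3,4] → 5·1 = 5.
|S1| = 20.
|S1 ∖ S2| = |S1| − |S1∩S2| = 20 − 5 = 15.00.

15.00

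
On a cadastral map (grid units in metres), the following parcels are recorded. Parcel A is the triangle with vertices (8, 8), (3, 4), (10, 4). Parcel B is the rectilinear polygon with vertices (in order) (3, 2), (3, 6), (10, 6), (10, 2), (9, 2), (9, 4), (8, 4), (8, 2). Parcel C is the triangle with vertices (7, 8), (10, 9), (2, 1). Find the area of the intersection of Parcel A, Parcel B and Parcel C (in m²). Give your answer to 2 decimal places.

2.29

The intersection is the polygon with vertices (7,6), (5,4), (4.143,4), (5.571,6).
By the shoelace formula its area is 2.29.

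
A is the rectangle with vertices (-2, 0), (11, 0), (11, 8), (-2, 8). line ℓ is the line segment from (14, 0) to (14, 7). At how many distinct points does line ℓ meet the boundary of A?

The segment lies entirely outside A and never meets its boundary.

0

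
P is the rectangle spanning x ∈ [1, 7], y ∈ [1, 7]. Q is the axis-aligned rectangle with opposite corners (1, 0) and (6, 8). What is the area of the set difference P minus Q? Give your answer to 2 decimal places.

6.00

|P∩Q|: x∈[1,6], y∈[1,7] → 5·6 = 30.
|P| = 36.
|P ∖ Q| = |P| − |P∩Q| = 36 − 30 = 6.00.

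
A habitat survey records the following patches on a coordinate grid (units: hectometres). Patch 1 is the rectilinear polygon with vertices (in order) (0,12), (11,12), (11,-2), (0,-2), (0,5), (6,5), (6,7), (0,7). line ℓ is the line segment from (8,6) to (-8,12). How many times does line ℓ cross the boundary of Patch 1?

The segment meets the boundary at (0,9), (5.333,7), (6,6.75).

3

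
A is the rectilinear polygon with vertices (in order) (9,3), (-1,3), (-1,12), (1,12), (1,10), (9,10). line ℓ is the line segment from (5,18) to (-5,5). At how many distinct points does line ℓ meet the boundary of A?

2

The segment meets the boundary at (-1,10.2), (0.385,12).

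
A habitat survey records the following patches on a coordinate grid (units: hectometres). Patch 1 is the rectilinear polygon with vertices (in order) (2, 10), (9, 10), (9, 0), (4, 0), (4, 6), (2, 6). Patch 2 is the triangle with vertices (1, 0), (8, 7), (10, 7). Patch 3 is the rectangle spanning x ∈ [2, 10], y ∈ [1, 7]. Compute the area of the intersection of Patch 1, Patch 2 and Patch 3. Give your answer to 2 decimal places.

The intersection is the polygon with vertices (4,2.333), (4,3), (8,7), (9,7), (9,6.222).
By the shoelace formula its area is 5.61.

5.61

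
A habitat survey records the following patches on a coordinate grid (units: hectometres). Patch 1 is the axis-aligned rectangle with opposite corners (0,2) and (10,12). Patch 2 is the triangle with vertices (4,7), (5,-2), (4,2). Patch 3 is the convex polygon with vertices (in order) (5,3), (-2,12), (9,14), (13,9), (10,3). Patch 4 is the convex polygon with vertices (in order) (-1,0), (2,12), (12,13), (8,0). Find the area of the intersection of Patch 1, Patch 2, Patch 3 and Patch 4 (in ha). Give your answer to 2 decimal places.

The intersection is the polygon with vertices (4.352,3.833), (4,4.286), (4,7).
By the shoelace formula its area is 0.48.

0.48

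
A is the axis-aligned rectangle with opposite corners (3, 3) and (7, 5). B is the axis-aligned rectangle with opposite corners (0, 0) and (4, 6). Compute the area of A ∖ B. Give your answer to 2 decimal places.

6.00

|A∩B|: x∈[3,4], y∈[3,5] → 1·2 = 2.
|A| = 8.
|A ∖ B| = |A| − |A∩B| = 8 − 2 = 6.00.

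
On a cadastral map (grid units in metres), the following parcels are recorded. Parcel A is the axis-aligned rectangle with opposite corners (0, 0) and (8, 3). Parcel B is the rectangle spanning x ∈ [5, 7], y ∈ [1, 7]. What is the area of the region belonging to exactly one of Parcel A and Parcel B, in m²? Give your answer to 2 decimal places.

28.00

|Parcel A∩Parcel B|: x∈[5,7], y∈[1,3] → 2·2 = 4.
|Parcel A △ Parcel B| = |Parcel A| + |Parcel B| − 2·|Parcel A∩Parcel B| = 24 + 12 − 8 = 28.00.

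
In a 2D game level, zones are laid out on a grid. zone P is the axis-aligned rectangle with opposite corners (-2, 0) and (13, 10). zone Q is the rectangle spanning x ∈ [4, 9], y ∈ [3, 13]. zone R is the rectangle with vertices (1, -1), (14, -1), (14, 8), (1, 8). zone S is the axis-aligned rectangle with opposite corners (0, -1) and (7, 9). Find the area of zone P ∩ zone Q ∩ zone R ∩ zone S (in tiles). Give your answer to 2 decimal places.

The intersection is the polygon with vertices (4,3), (4,8), (7,8), (7,3).
By the shoelace formula its area is 15.00.

15.00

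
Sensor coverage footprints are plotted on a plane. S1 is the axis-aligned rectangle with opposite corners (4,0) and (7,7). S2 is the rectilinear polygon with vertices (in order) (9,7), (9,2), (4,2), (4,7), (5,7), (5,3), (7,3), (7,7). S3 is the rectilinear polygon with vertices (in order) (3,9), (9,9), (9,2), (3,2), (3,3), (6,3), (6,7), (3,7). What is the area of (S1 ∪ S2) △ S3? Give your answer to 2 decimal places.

27.00

|S1 ∪ S2| = 31.
|(S1 ∪ S2) ∩ S3| = 17.
|(S1 ∪ S2) △ S3| = 31 + 30 − 34 = 27.00.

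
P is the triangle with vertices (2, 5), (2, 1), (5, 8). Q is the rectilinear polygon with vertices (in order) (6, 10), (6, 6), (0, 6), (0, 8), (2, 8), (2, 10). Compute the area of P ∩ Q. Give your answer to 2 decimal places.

The intersection is the polygon with vertices (5,8), (4.143,6), (3,6).
By the shoelace formula its area is 1.14.

1.14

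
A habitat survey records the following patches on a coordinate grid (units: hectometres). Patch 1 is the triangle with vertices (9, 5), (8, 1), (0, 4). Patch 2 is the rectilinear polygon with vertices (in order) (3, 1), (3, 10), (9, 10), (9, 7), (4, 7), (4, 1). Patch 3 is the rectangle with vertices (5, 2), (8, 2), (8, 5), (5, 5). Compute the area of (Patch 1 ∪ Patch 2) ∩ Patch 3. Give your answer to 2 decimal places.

The region (Patch 1 ∪ Patch 2) ∩ Patch 3 is the polygon with vertices (5,2.125), (5,4.556), (8,4.889), (8,2), (5.333,2).
By the shoelace formula its area is 8.15.

8.15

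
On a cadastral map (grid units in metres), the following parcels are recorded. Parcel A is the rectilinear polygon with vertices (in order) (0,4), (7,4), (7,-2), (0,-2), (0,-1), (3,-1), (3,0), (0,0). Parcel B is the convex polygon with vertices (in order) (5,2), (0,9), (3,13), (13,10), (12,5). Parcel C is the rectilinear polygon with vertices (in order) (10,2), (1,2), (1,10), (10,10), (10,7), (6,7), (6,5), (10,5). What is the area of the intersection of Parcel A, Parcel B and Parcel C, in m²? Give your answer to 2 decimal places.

The intersection is the polygon with vertices (7,2.857), (5,2), (3.571,4), (7,4).
By the shoelace formula its area is 4.57.

4.57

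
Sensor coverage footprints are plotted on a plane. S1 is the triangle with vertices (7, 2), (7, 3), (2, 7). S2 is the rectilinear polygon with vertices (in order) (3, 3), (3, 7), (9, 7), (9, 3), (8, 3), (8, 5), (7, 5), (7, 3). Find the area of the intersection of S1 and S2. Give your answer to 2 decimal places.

1.90

The intersection is the polygon with vertices (7,3), (6,3), (3,6), (3,6.2).
By the shoelace formula its area is 1.90.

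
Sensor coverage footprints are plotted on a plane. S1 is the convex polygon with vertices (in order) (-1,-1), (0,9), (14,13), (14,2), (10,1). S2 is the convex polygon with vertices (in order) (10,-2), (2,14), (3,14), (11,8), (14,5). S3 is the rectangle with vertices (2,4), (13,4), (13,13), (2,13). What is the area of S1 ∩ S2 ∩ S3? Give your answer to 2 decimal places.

38.72

The intersection is the polygon with vertices (11,8), (13,6), (13,4), (7,4), (3.938,10.125), (7,11).
By the shoelace formula its area is 38.72.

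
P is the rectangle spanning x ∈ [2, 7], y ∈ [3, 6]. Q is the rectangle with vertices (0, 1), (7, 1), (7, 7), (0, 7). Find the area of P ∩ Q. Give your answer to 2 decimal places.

15.00

|P∩Q|: x∈[2,7], y∈[3,6] → 5·3 = 15.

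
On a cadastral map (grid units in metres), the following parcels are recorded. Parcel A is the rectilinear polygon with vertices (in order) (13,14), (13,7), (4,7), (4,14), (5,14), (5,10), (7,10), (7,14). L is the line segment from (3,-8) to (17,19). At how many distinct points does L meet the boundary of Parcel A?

The segment meets the boundary at (13,11.286), (10.778,7).

2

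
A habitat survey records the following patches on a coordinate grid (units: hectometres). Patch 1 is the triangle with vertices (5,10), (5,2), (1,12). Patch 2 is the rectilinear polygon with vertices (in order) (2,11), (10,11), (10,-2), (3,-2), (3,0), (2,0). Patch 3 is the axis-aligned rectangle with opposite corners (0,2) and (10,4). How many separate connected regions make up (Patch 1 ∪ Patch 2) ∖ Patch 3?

(Patch 1 ∪ Patch 2) ∖ Patch 3 splits into 2 disjoint pieces (area 57.25, area 30).

2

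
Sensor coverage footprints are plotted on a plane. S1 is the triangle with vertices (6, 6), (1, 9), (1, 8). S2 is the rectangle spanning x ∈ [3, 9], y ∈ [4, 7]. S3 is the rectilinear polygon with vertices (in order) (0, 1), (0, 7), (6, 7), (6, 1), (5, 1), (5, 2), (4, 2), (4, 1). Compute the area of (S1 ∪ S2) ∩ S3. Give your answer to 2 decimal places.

The region (S1 ∪ S2) ∩ S3 is the polygon with vertices (6,7), (6,4), (3,4), (3,7), (3.5,7), (4.333,7).
By the shoelace formula its area is 9.00.

9.00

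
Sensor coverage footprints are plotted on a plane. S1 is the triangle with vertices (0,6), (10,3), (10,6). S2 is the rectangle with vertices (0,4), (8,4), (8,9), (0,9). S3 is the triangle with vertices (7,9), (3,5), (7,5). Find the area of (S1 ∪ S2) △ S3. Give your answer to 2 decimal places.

|S1 ∪ S2| = 45.6667.
|(S1 ∪ S2) ∩ S3| = 8.
|(S1 ∪ S2) △ S3| = 45.6667 + 8 − 16 = 37.67.

37.67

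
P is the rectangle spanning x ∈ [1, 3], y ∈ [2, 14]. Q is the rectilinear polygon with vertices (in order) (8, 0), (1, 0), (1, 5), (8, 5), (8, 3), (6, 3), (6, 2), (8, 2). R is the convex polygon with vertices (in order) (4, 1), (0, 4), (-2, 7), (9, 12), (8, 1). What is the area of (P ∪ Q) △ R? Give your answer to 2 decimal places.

63.48

|P ∪ Q| = 51.
|(P ∪ Q) ∩ R| = 30.2614.
|(P ∪ Q) △ R| = 51 + 73 − 60.5227 = 63.48.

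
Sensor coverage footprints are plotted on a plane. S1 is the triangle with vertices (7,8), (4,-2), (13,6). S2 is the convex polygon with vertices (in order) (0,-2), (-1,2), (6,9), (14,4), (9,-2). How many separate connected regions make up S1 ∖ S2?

S1 ∖ S2 is a single connected region.

1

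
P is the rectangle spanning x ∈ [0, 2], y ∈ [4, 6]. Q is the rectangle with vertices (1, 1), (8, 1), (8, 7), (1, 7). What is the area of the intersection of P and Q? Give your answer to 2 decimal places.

2.00

|P∩Q|: x∈[1,2], y∈[4,6] → 1·2 = 2.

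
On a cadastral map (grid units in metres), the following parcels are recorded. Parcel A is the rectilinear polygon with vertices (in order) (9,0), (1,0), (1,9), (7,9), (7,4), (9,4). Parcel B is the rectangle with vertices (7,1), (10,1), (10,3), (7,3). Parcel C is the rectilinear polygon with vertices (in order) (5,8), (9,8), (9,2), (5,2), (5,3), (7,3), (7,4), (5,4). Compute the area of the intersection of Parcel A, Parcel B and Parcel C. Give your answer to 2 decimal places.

2.00

The intersection is the polygon with vertices (7,3), (9,3), (9,2), (7,2).
By the shoelace formula its area is 2.00.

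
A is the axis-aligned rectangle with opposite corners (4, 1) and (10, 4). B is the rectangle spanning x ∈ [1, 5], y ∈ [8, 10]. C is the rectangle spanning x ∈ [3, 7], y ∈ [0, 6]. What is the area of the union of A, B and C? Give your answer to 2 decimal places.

By inclusion–exclusion:
Individual areas: |A| = 18, |B| = 8, |C| = 24.
|A∩B| = 0 (no overlap).
|A∩C|: x∈[4,7], y∈[1,4] → 3·3 = 9.
|B∩C| = 0 (no overlap).
|A∩B∩C| = 0.
|A ∪ B ∪ C| = 50 − 9 + 0 = 41.00.

41.00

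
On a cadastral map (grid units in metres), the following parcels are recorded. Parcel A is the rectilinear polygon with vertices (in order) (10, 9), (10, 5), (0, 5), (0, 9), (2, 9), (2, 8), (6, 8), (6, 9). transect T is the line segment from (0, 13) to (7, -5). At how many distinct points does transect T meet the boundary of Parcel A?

2

The segment meets the boundary at (3.111,5), (1.556,9).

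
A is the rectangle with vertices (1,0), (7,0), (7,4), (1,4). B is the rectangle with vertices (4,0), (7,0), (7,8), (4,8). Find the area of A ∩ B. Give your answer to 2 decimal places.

12.00

|A∩B|: x∈[4,7], y∈[0,4] → 3·4 = 12.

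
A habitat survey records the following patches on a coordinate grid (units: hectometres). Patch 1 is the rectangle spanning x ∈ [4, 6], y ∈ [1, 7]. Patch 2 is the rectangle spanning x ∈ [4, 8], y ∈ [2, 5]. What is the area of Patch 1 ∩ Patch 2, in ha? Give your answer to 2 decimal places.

6.00

|Patch 1∩Patch 2|: x∈[4,6], y∈[2,5] → 2·3 = 6.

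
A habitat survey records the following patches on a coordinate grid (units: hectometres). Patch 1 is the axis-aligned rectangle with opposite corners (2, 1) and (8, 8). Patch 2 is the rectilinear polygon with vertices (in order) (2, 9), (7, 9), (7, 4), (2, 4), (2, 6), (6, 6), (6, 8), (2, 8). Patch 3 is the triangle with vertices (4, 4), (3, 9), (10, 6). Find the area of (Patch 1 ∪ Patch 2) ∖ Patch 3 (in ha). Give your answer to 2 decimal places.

|Patch 1 ∪ Patch 2| = 47.
|(Patch 1 ∪ Patch 2) ∩ Patch 3| = 14.4762.
|(Patch 1 ∪ Patch 2) ∖ Patch 3| = 47 − 14.4762 = 32.52.

32.52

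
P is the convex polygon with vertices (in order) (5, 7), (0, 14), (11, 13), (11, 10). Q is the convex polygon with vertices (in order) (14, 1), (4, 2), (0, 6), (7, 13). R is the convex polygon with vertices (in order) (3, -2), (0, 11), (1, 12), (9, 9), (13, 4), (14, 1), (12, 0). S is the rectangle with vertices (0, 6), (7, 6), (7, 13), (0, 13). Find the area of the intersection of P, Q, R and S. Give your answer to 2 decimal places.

The intersection is the polygon with vertices (7,9.75), (7,8), (5,7), (3.333,9.333), (4.636,10.636).
By the shoelace formula its area is 8.49.

8.49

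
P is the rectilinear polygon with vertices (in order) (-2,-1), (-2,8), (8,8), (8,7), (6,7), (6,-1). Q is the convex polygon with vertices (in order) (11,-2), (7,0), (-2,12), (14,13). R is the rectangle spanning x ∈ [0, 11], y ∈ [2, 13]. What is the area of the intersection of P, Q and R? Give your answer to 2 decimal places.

The intersection is the polygon with vertices (8,7), (6,7), (6,2), (5.5,2), (1,8), (8,8).
By the shoelace formula its area is 18.50.

18.50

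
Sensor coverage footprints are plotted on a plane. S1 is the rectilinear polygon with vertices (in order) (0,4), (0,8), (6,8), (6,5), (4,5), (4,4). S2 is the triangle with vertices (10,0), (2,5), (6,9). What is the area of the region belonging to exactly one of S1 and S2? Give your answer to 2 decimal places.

|S1| = 22, |S2| = 26, |S1∩S2| = 8.7.
|S1 △ S2| = |S1| + |S2| − 2·|S1∩S2| = 22 + 26 − 17.4 = 30.60.

30.60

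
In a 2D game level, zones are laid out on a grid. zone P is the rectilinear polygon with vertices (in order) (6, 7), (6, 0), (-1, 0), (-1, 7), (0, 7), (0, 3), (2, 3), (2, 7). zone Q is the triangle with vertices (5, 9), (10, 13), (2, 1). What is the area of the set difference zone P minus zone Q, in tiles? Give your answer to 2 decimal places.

35.75

|zone P| = 41, |zone P∩zone Q| = 5.25.
|zone P ∖ zone Q| = |zone P| − |zone P∩zone Q| = 41 − 5.25 = 35.75.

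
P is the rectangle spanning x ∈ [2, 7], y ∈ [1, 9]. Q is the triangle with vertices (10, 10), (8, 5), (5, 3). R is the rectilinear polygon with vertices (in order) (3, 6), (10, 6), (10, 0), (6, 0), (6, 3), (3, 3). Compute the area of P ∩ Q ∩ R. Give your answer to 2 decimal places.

1.47

The intersection is the polygon with vertices (5,3), (7,5.8), (7,4.333).
By the shoelace formula its area is 1.47.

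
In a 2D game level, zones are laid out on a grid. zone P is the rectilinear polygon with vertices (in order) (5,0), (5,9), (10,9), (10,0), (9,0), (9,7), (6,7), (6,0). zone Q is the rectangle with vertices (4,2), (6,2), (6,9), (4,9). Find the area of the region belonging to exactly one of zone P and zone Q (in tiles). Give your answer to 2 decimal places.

|zone P| = 24, |zone Q| = 14, |zone P∩zone Q| = 7.
|zone P △ zone Q| = |zone P| + |zone Q| − 2·|zone P∩zone Q| = 24 + 14 − 14 = 24.00.

24.00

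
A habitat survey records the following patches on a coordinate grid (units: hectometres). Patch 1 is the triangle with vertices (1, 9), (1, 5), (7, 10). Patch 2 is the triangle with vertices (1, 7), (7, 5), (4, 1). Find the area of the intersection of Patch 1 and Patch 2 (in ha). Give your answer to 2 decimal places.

1.01

The intersection is the polygon with vertices (1.706,5.588), (1,7), (2.714,6.429).
By the shoelace formula its area is 1.01.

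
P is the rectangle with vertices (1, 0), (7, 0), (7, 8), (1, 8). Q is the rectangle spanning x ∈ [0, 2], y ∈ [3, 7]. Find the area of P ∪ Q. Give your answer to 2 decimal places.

52.00

By inclusion–exclusion:
Individual areas: |P| = 48, |Q| = 8.
|P∩Q|: x∈[1,2], y∈[3,7] → 1·4 = 4.
|P ∪ Q| = 56 − 4 = 52.00.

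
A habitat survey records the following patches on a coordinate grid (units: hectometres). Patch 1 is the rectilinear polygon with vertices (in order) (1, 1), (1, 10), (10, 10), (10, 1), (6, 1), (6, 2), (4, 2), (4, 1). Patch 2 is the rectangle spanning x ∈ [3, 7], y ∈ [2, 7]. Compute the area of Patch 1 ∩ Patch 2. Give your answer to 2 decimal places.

20.00

The intersection is the polygon with vertices (4,2), (3,2), (3,7), (7,7), (7,2), (6,2).
By the shoelace formula its area is 20.00.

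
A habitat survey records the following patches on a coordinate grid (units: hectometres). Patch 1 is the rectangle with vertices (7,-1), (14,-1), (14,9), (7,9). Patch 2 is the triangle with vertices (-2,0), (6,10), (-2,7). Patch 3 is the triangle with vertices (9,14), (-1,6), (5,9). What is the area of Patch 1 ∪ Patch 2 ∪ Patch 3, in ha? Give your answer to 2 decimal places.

By inclusion–exclusion:
Individual areas: |Patch 1| = 70, |Patch 2| = 28, |Patch 3| = 9.
|Patch 1∩Patch 2| = 0.
|Patch 1∩Patch 3| = 0.
|Patch 2∩Patch 3| = 3.9989.
|Patch 1∩Patch 2∩Patch 3| = 0.
|Patch 1 ∪ Patch 2 ∪ Patch 3| = 107 − 3.9989 + 0 = 103.00.

103.00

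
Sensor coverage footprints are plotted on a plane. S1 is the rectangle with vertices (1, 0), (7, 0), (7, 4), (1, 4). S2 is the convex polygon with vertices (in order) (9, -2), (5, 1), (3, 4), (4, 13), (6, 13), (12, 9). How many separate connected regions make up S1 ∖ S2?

1

S1 ∖ S2 is a single connected region.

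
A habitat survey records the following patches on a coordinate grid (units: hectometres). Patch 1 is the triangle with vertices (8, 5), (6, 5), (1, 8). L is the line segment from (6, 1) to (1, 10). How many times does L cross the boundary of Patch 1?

The segment meets the boundary at (2.458,7.375), (2.667,7).

2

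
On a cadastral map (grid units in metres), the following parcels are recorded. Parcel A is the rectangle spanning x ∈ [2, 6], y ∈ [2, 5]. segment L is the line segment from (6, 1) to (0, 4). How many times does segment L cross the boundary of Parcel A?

2

The segment meets the boundary at (2,3), (4,2).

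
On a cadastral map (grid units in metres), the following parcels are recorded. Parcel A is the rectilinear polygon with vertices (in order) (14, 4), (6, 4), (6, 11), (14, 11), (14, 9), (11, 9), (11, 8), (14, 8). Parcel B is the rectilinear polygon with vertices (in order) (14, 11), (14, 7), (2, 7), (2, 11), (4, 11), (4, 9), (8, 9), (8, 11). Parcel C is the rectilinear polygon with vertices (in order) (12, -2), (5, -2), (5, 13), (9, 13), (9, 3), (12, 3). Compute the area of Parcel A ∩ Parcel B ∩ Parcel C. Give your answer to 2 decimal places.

The intersection is the polygon with vertices (8,9), (8,11), (9,11), (9,7), (6,7), (6,9).
By the shoelace formula its area is 8.00.

8.00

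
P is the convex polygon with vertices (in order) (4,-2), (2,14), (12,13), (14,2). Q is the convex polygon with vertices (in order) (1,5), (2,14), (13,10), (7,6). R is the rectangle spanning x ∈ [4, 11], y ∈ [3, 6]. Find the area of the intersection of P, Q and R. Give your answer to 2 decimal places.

The intersection is the polygon with vertices (4,5.5), (4,6), (7,6).
By the shoelace formula its area is 0.75.

0.75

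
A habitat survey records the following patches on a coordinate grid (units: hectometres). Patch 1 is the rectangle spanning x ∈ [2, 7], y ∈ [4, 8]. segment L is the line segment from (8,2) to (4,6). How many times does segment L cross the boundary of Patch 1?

The segment meets the boundary at (6,4).

1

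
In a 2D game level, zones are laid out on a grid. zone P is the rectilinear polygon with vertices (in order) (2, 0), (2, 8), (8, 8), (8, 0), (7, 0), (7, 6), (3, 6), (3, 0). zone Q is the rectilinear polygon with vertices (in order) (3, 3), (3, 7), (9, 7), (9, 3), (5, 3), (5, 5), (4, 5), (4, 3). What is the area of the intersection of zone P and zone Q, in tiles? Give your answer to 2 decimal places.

8.00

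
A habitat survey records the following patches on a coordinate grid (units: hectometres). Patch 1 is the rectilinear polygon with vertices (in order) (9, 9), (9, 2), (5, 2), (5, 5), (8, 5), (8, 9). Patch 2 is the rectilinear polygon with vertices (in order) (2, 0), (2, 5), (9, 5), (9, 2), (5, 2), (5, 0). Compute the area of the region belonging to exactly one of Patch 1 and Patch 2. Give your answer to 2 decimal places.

19.00

|Patch 1| = 16, |Patch 2| = 27, |Patch 1∩Patch 2| = 12.
|Patch 1 △ Patch 2| = |Patch 1| + |Patch 2| − 2·|Patch 1∩Patch 2| = 16 + 27 − 24 = 19.00.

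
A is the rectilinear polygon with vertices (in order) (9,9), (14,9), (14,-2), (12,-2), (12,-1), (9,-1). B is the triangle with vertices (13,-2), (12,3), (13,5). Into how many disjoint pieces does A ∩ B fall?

1

A ∩ B is a single connected region.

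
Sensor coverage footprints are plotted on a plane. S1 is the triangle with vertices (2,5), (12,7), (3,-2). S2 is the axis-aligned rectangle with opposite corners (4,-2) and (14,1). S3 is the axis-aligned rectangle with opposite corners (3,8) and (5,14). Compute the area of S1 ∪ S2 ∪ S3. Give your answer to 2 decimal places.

By inclusion–exclusion:
Individual areas: |S1| = 36, |S2| = 30, |S3| = 12.
|S1∩S2| = 2.
|S1∩S3| = 0.
|S2∩S3| = 0 (no overlap).
|S1∩S2∩S3| = 0.
|S1 ∪ S2 ∪ S3| = 78 − 2 + 0 = 76.00.

76.00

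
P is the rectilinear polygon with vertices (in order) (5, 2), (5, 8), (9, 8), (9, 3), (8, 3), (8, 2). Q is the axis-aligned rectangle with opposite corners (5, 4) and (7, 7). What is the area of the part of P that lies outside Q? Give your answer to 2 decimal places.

17.00

|P| = 23, |P∩Q| = 6.
|P ∖ Q| = |P| − |P∩Q| = 23 − 6 = 17.00.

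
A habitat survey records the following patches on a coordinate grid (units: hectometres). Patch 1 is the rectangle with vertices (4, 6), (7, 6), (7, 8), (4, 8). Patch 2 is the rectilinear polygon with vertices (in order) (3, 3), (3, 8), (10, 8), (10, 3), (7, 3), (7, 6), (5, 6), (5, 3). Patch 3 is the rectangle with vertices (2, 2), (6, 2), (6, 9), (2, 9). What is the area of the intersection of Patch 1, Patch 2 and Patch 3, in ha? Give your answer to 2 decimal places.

4.00

The intersection is the polygon with vertices (5,6), (4,6), (4,8), (6,8), (6,6).
By the shoelace formula its area is 4.00.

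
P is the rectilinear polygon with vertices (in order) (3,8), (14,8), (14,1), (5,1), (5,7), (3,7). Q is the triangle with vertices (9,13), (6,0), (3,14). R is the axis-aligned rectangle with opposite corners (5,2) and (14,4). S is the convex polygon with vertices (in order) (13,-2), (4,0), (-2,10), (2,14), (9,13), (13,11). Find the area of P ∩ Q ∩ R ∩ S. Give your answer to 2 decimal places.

The intersection is the polygon with vertices (5.571,2), (5.143,4), (6.923,4), (6.462,2).
By the shoelace formula its area is 2.67.

2.67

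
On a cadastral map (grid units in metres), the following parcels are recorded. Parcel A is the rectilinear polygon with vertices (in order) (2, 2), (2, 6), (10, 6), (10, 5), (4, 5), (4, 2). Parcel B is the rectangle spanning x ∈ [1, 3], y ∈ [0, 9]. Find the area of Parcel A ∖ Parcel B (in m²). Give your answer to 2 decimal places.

10.00

|Parcel A| = 14, |Parcel A∩Parcel B| = 4.
|Parcel A ∖ Parcel B| = |Parcel A| − |Parcel A∩Parcel B| = 14 − 4 = 10.00.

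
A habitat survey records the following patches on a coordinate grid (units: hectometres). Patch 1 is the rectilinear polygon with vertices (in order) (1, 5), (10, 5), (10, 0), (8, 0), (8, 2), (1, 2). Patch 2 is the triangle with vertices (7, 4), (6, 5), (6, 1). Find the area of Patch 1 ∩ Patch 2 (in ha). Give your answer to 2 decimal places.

1.83

The intersection is the polygon with vertices (6,2), (6,5), (7,4), (6.333,2).
By the shoelace formula its area is 1.83.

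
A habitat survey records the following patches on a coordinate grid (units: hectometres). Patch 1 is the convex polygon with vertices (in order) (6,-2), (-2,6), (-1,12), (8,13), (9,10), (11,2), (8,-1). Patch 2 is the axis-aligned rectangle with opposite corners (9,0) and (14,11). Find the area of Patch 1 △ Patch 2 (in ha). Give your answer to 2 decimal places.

165.50

|Patch 1| = 130.5, |Patch 2| = 55, |Patch 1∩Patch 2| = 10.
|Patch 1 △ Patch 2| = |Patch 1| + |Patch 2| − 2·|Patch 1∩Patch 2| = 130.5 + 55 − 20 = 165.50.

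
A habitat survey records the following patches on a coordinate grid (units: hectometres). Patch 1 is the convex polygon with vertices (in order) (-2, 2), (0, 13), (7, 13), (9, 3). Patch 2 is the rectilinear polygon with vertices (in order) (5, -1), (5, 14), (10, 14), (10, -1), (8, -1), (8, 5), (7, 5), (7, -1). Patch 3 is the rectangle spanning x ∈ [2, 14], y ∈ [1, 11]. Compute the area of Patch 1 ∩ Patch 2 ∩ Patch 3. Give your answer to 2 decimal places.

The intersection is the polygon with vertices (9,3), (8,2.909), (8,5), (7,5), (7,2.818), (5,2.636), (5,11), (7.4,11).
By the shoelace formula its area is 24.19.

24.19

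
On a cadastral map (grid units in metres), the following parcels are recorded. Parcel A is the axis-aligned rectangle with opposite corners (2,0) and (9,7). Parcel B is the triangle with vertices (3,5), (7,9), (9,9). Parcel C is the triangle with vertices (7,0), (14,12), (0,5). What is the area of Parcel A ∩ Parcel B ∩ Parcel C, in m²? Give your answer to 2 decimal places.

1.00

The intersection is the polygon with vertices (3,5), (5,7), (6,7).
By the shoelace formula its area is 1.00.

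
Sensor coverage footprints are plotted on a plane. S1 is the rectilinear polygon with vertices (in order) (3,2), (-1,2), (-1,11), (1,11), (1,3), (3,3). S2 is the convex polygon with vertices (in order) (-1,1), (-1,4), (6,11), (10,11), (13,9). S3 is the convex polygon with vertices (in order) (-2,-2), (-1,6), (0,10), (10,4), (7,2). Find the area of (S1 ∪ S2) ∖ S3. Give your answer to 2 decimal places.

|S1 ∪ S2| = 69.875.
|(S1 ∪ S2) ∩ S3| = 34.7991.
|(S1 ∪ S2) ∖ S3| = 69.875 − 34.7991 = 35.08.

35.08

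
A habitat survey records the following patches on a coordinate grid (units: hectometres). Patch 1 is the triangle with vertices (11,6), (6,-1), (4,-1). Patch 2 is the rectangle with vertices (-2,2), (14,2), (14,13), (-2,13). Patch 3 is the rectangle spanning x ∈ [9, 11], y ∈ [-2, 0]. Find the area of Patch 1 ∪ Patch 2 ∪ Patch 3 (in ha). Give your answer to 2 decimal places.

By inclusion–exclusion:
Individual areas: |Patch 1| = 7, |Patch 2| = 176, |Patch 3| = 4.
|Patch 1∩Patch 2| = 2.2857.
|Patch 1∩Patch 3| = 0.
|Patch 2∩Patch 3| = 0 (no overlap).
|Patch 1∩Patch 2∩Patch 3| = 0.
|Patch 1 ∪ Patch 2 ∪ Patch 3| = 187 − 2.2857 + 0 = 184.71.

184.71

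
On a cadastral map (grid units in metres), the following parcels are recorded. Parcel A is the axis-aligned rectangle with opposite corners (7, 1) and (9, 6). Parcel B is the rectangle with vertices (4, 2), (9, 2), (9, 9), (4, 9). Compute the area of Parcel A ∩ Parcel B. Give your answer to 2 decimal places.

|Parcel A∩Parcel B|: x∈[7,9], y∈[2,6] → 2·4 = 8.

8.00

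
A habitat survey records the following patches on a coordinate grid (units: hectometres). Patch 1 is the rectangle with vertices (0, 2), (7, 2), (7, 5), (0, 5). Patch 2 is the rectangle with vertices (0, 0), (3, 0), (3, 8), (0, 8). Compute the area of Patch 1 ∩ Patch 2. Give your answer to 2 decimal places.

9.00

|Patch 1∩Patch 2|: x∈[0,3], y∈[2,5] → 3·3 = 9.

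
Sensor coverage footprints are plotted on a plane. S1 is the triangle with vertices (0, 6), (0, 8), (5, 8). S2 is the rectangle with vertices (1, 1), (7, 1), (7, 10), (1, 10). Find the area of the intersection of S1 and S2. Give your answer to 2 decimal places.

The intersection is the polygon with vertices (5,8), (1,6.4), (1,8).
By the shoelace formula its area is 3.20.

3.20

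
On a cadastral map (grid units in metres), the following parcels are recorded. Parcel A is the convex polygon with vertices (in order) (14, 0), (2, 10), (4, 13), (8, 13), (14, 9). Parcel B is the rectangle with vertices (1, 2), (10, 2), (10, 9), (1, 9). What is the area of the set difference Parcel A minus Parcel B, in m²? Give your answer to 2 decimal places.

|Parcel A| = 81, |Parcel A∩Parcel B| = 19.2667.
|Parcel A ∖ Parcel B| = |Parcel A| − |Parcel A∩Parcel B| = 81 − 19.2667 = 61.73.

61.73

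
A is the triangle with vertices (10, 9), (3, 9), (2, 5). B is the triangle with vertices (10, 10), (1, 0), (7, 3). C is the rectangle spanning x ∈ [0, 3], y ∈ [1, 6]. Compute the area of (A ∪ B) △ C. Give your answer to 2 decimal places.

|A ∪ B| = 30.1903.
|(A ∪ B) ∩ C| = 1.2972.
|(A ∪ B) △ C| = 30.1903 + 15 − 2.5944 = 42.60.

42.60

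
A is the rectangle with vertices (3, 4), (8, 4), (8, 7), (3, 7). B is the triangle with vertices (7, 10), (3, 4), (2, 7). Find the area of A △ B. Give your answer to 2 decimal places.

18.00

|A| = 15, |B| = 9, |A∩B| = 3.
|A △ B| = |A| + |B| − 2·|A∩B| = 15 + 9 − 6 = 18.00.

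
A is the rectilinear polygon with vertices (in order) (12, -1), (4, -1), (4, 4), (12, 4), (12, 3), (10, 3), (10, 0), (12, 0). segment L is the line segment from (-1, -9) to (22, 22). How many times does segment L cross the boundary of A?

The segment meets the boundary at (8.645,4), (4.935,-1).

2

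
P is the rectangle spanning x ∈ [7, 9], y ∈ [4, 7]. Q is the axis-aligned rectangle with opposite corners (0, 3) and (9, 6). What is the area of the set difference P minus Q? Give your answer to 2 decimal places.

|P∩Q|: x∈[7,9], y∈[4,6] → 2·2 = 4.
|P| = 6.
|P ∖ Q| = |P| − |P∩Q| = 6 − 4 = 2.00.

2.00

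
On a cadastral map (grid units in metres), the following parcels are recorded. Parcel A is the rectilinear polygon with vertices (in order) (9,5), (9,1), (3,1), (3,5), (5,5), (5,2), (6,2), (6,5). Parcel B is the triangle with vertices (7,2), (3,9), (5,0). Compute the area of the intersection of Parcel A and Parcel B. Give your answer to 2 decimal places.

The intersection is the polygon with vertices (4.778,1), (3.889,5), (5,5), (5,2), (6,2), (6,3.75), (7,2), (6,1).
By the shoelace formula its area is 5.04.

5.04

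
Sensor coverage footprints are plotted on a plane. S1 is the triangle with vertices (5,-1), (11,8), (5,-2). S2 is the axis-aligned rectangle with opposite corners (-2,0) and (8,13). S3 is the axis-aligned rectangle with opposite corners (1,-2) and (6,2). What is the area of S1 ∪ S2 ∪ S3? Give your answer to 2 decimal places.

By inclusion–exclusion:
Individual areas: |S1| = 3, |S2| = 130, |S3| = 20.
|S1∩S2| = 1.3833.
|S1∩S3| = 0.9167.
|S2∩S3|: x∈[1,6], y∈[0,2] → 5·2 = 10.
|S1∩S2∩S3| = 0.0833.
|S1 ∪ S2 ∪ S3| = 153 − 12.3 + 0.0833 = 140.78.

140.78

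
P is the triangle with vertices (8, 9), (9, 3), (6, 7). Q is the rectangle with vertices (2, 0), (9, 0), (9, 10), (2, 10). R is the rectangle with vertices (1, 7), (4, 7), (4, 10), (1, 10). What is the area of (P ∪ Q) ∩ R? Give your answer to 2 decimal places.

The region (P ∪ Q) ∩ R is the polygon with vertices (2,10), (4,10), (4,7), (2,7).
By the shoelace formula its area is 6.00.

6.00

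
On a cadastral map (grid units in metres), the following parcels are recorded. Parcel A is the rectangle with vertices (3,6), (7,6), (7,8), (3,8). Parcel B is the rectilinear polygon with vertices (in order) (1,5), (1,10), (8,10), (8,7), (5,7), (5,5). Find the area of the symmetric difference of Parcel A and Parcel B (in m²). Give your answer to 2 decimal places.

25.00

|Parcel A| = 8, |Parcel B| = 29, |Parcel A∩Parcel B| = 6.
|Parcel A △ Parcel B| = |Parcel A| + |Parcel B| − 2·|Parcel A∩Parcel B| = 8 + 29 − 12 = 25.00.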